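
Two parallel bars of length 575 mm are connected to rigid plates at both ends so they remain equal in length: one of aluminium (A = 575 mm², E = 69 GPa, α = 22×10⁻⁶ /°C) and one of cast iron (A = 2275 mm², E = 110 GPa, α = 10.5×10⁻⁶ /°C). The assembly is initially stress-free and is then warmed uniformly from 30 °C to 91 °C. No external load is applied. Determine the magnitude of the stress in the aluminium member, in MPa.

σ ≈ 41.8 MPa (compressive)

Both members must finish at the same length. With the larger α, the aluminium tends to over-expand; the plates restrain it, putting the aluminium in compression and the cast iron in tension. With no external load the two internal forces are equal and opposite, magnitude P.
Setting the final lengths equal and cancelling L: (α₁ − α₂)ΔT = P/(A₁E₁) + P/(A₂E₂).
|α₁ − α₂|·ΔT = 11.5×10⁻⁶ × 61 = 0.0007015.
1/(A₁E₁) + 1/(A₂E₂) = 1/(575×69×10³) + 1/(2275×110×10³) = 2.92×10⁻⁸ N⁻¹.
So P = 0.0007015 / 2.92×10⁻⁸ = 24.02 kN.
σ_{aluminium} = P/A₁ = 24020/575 = 41.78 MPa, compressive.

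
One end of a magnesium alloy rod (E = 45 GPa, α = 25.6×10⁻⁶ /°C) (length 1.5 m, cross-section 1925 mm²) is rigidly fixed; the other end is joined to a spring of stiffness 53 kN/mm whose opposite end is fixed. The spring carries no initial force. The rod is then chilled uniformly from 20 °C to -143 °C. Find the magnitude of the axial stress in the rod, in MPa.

σ ≈ 89.9 MPa (tensile)

The unrestrained thermal change is αΔT L = 25.6×10⁻⁶ × 163 × 1500 = 6.259 mm.
With a force P in the spring, the elastic change of the rod is PL/(AE) and that of the spring is P/k; compatibility requires their sum to equal δ_free.
So P = δ_free / [L/(AE) + 1/k] = 6.259 / [ 1500/(1925×45×10³) + 1/(53×10³) ].
P = 6.259 / 3.618×10⁻⁵ = 173000 N.
σ = P/A = 173000/1925 = 89.86 MPa.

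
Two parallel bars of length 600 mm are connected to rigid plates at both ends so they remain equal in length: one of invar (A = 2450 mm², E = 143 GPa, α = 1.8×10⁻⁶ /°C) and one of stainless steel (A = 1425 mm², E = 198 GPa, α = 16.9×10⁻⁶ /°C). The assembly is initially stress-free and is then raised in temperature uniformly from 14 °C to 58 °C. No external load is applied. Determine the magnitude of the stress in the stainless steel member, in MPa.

Equilibrium of a rigid end plate with no external load gives equal and opposite internal forces ±P in the two members. Since α_{stainless steel} > α_{invar}, heating drives the stainless steel into compression and the invar into tension.
Equating the net (thermal + elastic) strains gives |α₁ − α₂|·ΔT = P·[1/(A₁E₁) + 1/(A₂E₂)].
|α₁ − α₂|·ΔT = 15.1×10⁻⁶ × 44 = 0.0006644.
1/(A₁E₁) + 1/(A₂E₂) = 1/(2450×143×10³) + 1/(1425×198×10³) = 6.399×10⁻⁹ N⁻¹.
P = 0.0006644 / 6.399×10⁻⁹ = 103800 N = 103.8 kN.
σ_{stainless steel} = P/A₂ = 103800/1425 = 72.87 MPa, compressive.

σ ≈ 72.9 MPa (compressive)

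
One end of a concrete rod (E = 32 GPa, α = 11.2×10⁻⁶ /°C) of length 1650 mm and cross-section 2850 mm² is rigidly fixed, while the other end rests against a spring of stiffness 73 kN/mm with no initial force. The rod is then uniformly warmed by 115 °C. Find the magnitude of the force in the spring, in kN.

P ≈ 66.8 kN

Free thermal expansion: δ_free = αΔT L = 11.2×10⁻⁶ × 115 × 1650 = 2.125 mm.
Let P be the compressive force at the spring. The rod shortens elastically by PL/(AE) and the spring compresses by P/k; together these equal δ_free.
P [ L/(AE) + 1/k ] = δ_free → P [ 1650/(2850×32×10³) + 1/(73×10³) ] = 2.125.
P = 2.125 / 3.179×10⁻⁵ = 66850 N.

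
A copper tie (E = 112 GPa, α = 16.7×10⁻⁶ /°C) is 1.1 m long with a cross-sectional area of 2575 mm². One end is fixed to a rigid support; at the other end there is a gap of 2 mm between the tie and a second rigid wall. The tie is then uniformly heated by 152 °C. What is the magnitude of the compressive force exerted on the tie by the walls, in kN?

Free thermal elongation = αΔT L = 16.7×10⁻⁶ × 152 × 1100 = 2.792 mm.
This exceeds the 2 mm gap, so the wall pushes back. The portion of expansion that must be recovered elastically is δ_free − gap = 2.792 − 2 = 0.7922 mm.
Compatibility: PL/(AE) = 0.7922 mm, so σ = P/A = E × (0.7922/1100) = 80.66 MPa.
Force on the wall = σA = 80.66 × 2575 mm² = 207.7 kN.

P ≈ 208 kN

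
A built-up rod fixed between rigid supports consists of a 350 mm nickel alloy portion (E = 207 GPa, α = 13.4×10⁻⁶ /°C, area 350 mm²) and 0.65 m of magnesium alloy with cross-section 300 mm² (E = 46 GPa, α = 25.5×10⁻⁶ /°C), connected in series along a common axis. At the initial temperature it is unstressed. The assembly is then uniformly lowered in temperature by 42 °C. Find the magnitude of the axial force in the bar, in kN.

If the supports were absent, the total length change would be Σ αᵢΔT Lᵢ = 13.4×10⁻⁶×42×350 + 25.5×10⁻⁶×42×650 = 0.8931 mm.
The walls prevent any net length change, so an axial force P (same in every segment) develops. Compatibility: P · Σ Lᵢ/(AᵢEᵢ) = δ_free.
The series flexibility is Σ Lᵢ/(AᵢEᵢ) = 350/(350×207×10³) + 650/(300×46×10³) = 5.193×10⁻⁵ mm/N.
Hence P = δ_free / Σ(L/AE) = 0.8931/5.193×10⁻⁵ = 17.2 kN (tensile).

P ≈ 17.2 kN (tensile)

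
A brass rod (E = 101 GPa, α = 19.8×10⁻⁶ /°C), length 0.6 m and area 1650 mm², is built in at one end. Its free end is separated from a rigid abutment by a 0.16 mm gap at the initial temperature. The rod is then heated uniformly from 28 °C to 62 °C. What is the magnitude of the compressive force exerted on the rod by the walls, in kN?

If the wall were absent the rod would grow by αΔT L = 19.8×10⁻⁶ × 34 × 600 = 0.4039 mm.
The gap closes (δ_free > 0.16 mm) and the wall then resists a further 0.4039 − 0.16 = 0.2439 mm of expansion.
So σ = E(δ_free − g)/L = 101×10³ × 0.2439/600 = 41.06 MPa.
P = σA = 41.06 × 1650 = 67.75 kN.

P ≈ 67.7 kN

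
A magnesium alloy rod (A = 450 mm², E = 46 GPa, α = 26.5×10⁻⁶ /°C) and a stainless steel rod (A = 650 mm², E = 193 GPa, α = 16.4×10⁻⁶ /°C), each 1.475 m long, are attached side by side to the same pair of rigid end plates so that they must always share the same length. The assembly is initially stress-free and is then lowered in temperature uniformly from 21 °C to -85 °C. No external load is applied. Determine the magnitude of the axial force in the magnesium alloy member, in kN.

P ≈ 19 kN (tensile in the magnesium alloy)

Both members must finish at the same length. With the larger α, the magnesium alloy tends to over-contract; the plates restrain it, putting the magnesium alloy in tension and the stainless steel in compression. With no external load the two internal forces are equal and opposite, magnitude P.
Setting the final lengths equal and cancelling L: (α₁ − α₂)ΔT = P/(A₁E₁) + P/(A₂E₂).
|α₁ − α₂|·ΔT = 10.1×10⁻⁶ × 106 = 0.001071.
1/(A₁E₁) + 1/(A₂E₂) = 1/(450×46×10³) + 1/(650×193×10³) = 5.628×10⁻⁸ N⁻¹.
P = 0.001071 / 5.628×10⁻⁸ = 19020 N = 19.02 kN.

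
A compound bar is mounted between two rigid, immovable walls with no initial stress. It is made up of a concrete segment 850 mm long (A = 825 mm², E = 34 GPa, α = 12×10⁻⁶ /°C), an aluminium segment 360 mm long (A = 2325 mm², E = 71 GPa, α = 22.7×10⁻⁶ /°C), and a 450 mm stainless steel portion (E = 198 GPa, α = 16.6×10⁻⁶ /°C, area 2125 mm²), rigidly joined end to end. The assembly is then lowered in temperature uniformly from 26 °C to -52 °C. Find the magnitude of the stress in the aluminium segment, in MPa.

With the walls removed the bar would change length by δ_free = Σ αᵢΔT Lᵢ = 12×10⁻⁶×78×850 + 22.7×10⁻⁶×78×360 + 16.6×10⁻⁶×78×450 = 2.016 mm.
Since the ends are fixed, an axial force P builds up, equal in every segment, with P · Σ Lᵢ/(AᵢEᵢ) = δ_free.
Σ Lᵢ/(AᵢEᵢ) = 850/(825×34×10³) + 360/(2325×71×10³) + 450/(2125×198×10³) = 3.355×10⁻⁵ mm/N.
Hence P = δ_free / Σ(L/AE) = 2.016/3.355×10⁻⁵ = 60.07 kN (tensile).
σ_{aluminium} = P / A = 60070 / 2325 = 25.84 MPa.

σ ≈ 25.8 MPa (tensile)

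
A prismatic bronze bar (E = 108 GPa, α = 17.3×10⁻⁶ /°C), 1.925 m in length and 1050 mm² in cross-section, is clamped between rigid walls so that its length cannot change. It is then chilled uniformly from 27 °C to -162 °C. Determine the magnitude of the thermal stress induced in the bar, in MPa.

σ ≈ 353 MPa (tensile)

With length fixed, the mechanical strain must cancel the thermal strain αΔT = 17.3×10⁻⁶ × 189 = 3269.7×10⁻⁶.
σ = EαΔT = 108×10³ × 17.3×10⁻⁶ × 189 = 353.1 MPa (tensile; the bar is trying to contract).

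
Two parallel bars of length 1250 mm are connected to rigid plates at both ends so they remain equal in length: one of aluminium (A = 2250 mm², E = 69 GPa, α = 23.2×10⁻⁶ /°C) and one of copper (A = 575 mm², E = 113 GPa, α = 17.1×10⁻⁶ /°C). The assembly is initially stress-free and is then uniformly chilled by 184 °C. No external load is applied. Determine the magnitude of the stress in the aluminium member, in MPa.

σ ≈ 22.8 MPa (tensile)

Equilibrium of a rigid end plate with no external load gives equal and opposite internal forces ±P in the two members. Since α_{aluminium} > α_{copper}, cooling drives the aluminium into tension and the copper into compression.
Setting the final lengths equal and cancelling L: (α₁ − α₂)ΔT = P/(A₁E₁) + P/(A₂E₂).
|α₁ − α₂|·ΔT = 6.1×10⁻⁶ × 184 = 0.001122.
1/(A₁E₁) + 1/(A₂E₂) = 1/(2250×69×10³) + 1/(575×113×10³) = 2.183×10⁻⁸ N⁻¹.
So P = 0.001122 / 2.183×10⁻⁸ = 51.41 kN.
σ_{aluminium} = P/A₁ = 51410/2250 = 22.85 MPa, tensile.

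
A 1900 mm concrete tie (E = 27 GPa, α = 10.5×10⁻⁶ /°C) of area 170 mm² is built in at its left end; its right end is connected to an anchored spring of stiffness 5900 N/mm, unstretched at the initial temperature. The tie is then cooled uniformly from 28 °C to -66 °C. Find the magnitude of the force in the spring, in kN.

P ≈ 3.21 kN

Free thermal contraction: δ_free = αΔT L = 10.5×10⁻⁶ × 94 × 1900 = 1.875 mm.
With a force P in the spring, the elastic change of the tie is PL/(AE) and that of the spring is P/k; compatibility requires their sum to equal δ_free.
P [ L/(AE) + 1/k ] = δ_free → P [ 1900/(170×27×10³) + 1/(5900) ] = 1.875.
P = 1.875 / 0.0005834 = 3214 N.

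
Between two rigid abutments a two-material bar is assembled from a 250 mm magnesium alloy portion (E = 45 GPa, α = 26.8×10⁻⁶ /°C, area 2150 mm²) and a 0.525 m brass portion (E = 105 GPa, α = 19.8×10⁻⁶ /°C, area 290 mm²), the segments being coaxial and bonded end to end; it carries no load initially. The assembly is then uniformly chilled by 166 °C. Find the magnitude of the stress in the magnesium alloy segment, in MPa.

σ ≈ 66.6 MPa (tensile)

Free thermal contraction of the whole bar: Σ αᵢΔT Lᵢ = 26.8×10⁻⁶×166×250 + 19.8×10⁻⁶×166×525 = 2.838 mm.
Since the ends are fixed, an axial force P builds up, equal in every segment, with P · Σ Lᵢ/(AᵢEᵢ) = δ_free.
Σ Lᵢ/(AᵢEᵢ) = 250/(2150×45×10³) + 525/(290×105×10³) = 1.983×10⁻⁵ mm/N.
P = 2.838 / 1.983×10⁻⁵ = 143100 N = 143.1 kN, tensile.
σ_{magnesium alloy} = P / A = 143100 / 2150 = 66.58 MPa.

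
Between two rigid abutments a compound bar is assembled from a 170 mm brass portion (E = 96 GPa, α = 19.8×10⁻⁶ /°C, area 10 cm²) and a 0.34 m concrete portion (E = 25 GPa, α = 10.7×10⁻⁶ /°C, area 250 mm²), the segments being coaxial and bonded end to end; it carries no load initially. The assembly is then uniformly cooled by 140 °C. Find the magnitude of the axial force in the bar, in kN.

P ≈ 17.5 kN (tensile)

If the supports were absent, the total length change would be Σ αᵢΔT Lᵢ = 19.8×10⁻⁶×140×170 + 10.7×10⁻⁶×140×340 = 0.9806 mm.
The rigid supports impose zero overall length change; the single axial force P common to all segments must satisfy P Σ Lᵢ/(AᵢEᵢ) = δ_free.
Σ Lᵢ/(AᵢEᵢ) = 170/(1000×96×10³) + 340/(250×25×10³) = 5.617×10⁻⁵ mm/N.
Hence P = δ_free / Σ(L/AE) = 0.9806/5.617×10⁻⁵ = 17.46 kN (tensile).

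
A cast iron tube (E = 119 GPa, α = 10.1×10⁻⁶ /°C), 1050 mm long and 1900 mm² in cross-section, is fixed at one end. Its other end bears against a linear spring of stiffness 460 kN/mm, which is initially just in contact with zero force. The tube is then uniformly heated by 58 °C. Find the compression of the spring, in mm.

The unrestrained thermal change is αΔT L = 10.1×10⁻⁶ × 58 × 1050 = 0.6151 mm.
Let P be the compressive force at the spring. The tube shortens elastically by PL/(AE) and the spring compresses by P/k; together these equal δ_free.
So P = δ_free / [L/(AE) + 1/k] = 0.6151 / [ 1050/(1900×119×10³) + 1/(460×10³) ].
P = 0.6151 / 6.818×10⁻⁶ = 90220 N.
Spring compression = P/k = 90220/(460×10³) = 0.1961 mm.

δ ≈ 0.196 mm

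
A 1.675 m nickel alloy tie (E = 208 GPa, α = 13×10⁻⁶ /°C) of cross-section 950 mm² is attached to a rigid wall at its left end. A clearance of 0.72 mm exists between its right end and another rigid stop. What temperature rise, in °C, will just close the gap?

ΔT ≈ 33.1 °C

The gap closes when αΔT L = 0.72 mm, since the tie is still unstressed at that instant.
ΔT = 0.72 / (13×10⁻⁶ × 1675) = 33.07 °C.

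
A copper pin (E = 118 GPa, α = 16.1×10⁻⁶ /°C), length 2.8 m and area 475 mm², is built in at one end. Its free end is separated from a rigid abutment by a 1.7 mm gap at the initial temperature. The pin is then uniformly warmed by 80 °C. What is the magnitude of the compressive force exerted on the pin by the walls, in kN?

P ≈ 38.2 kN

If the wall were absent the pin would grow by αΔT L = 16.1×10⁻⁶ × 80 × 2800 = 3.606 mm.
The gap closes (δ_free > 1.7 mm) and the wall then resists a further 3.606 − 1.7 = 1.906 mm of expansion.
That suppressed elongation corresponds to σ = E·Δ/L = 118×10³ × 1.906/2800 = 80.34 MPa.
P = σA = 80.34 × 475 = 38.16 kN.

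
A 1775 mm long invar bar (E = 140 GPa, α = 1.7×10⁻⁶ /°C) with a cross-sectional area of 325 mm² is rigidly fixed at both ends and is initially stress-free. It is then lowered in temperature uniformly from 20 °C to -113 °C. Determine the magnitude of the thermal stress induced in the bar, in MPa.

Because both ends are immovable the net strain is zero, and the suppressed thermal strain is αΔT = 1.7×10⁻⁶ × 133 = 226.1×10⁻⁶.
The stress required to suppress this strain is σ = Eε = 140×10³ × 226.1×10⁻⁶ = 31.65 MPa, tensile since the bar is trying to contract.

σ ≈ 31.7 MPa (tensile)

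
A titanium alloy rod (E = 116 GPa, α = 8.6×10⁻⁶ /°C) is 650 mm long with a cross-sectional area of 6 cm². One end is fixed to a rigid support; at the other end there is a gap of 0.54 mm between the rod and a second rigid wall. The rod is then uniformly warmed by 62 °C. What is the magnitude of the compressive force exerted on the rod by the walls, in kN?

P ≈ 0 kN

If the wall were absent the rod would grow by αΔT L = 8.6×10⁻⁶ × 62 × 650 = 0.3466 mm.
This is smaller than the 0.54 mm clearance, so the rod expands freely without reaching the stop — the stress is zero.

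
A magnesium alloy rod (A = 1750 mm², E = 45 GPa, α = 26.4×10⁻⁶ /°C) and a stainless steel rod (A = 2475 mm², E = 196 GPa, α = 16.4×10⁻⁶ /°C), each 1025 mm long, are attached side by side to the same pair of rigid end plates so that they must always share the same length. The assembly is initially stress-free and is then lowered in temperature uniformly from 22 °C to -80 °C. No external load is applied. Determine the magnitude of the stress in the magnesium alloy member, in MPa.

Both members must finish at the same length. With the larger α, the magnesium alloy tends to over-contract; the plates restrain it, putting the magnesium alloy in tension and the stainless steel in compression. With no external load the two internal forces are equal and opposite, magnitude P.
Setting the final lengths equal and cancelling L: (α₁ − α₂)ΔT = P/(A₁E₁) + P/(A₂E₂).
|α₁ − α₂|·ΔT = 10×10⁻⁶ × 102 = 0.00102.
1/(A₁E₁) + 1/(A₂E₂) = 1/(1750×45×10³) + 1/(2475×196×10³) = 1.476×10⁻⁸ N⁻¹.
P = 0.00102 / 1.476×10⁻⁸ = 69110 N = 69.11 kN.
σ_{magnesium alloy} = P/A₁ = 69110/1750 = 39.49 MPa, tensile.

σ ≈ 39.5 MPa (tensile)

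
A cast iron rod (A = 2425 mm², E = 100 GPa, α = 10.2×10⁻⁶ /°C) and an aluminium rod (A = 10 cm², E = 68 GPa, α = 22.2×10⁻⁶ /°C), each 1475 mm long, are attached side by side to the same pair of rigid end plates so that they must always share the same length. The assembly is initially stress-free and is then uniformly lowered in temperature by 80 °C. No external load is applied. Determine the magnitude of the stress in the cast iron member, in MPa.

Equilibrium of a rigid end plate with no external load gives equal and opposite internal forces ±P in the two members. Since α_{aluminium} > α_{cast iron}, cooling drives the aluminium into tension and the cast iron into compression.
Setting the final lengths equal and cancelling L: (α₁ − α₂)ΔT = P/(A₁E₁) + P/(A₂E₂).
|α₁ − α₂|·ΔT = 12×10⁻⁶ × 80 = 0.00096.
1/(A₁E₁) + 1/(A₂E₂) = 1/(2425×100×10³) + 1/(1000×68×10³) = 1.883×10⁻⁸ N⁻¹.
P = 0.00096 / 1.883×10⁻⁸ = 50980 N = 50.98 kN.
σ_{cast iron} = P/A₁ = 50980/2425 = 21.02 MPa, compressive.

σ ≈ 21 MPa (compressive)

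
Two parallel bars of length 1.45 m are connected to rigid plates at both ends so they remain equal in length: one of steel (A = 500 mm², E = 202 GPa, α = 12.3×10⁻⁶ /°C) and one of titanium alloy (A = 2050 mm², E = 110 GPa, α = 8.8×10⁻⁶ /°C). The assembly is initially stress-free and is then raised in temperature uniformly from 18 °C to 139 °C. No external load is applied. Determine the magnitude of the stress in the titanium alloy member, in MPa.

σ ≈ 14.4 MPa (tensile)

Equilibrium of a rigid end plate with no external load gives equal and opposite internal forces ±P in the two members. Since α_{steel} > α_{titanium alloy}, heating drives the steel into compression and the titanium alloy into tension.
Equating the net (thermal + elastic) strains gives |α₁ − α₂|·ΔT = P·[1/(A₁E₁) + 1/(A₂E₂)].
|α₁ − α₂|·ΔT = 3.5×10⁻⁶ × 121 = 0.0004235.
1/(A₁E₁) + 1/(A₂E₂) = 1/(500×202×10³) + 1/(2050×110×10³) = 1.434×10⁻⁸ N⁻¹.
P = 0.0004235 / 1.434×10⁻⁸ = 29540 N = 29.54 kN.
σ_{titanium alloy} = P/A₂ = 29540/2050 = 14.41 MPa, tensile.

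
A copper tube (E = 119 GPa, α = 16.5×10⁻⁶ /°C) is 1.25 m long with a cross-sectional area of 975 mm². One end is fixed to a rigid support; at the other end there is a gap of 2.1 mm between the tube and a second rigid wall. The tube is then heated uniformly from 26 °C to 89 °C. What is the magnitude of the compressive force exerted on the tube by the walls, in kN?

P ≈ 0 kN

Unrestrained expansion: δ_free = αΔT L = 16.5×10⁻⁶ × 63 × 1250 = 1.299 mm.
Since δ_free = 1.3 mm is less than the 2.1 mm gap, the tube never touches the wall. No axial force develops.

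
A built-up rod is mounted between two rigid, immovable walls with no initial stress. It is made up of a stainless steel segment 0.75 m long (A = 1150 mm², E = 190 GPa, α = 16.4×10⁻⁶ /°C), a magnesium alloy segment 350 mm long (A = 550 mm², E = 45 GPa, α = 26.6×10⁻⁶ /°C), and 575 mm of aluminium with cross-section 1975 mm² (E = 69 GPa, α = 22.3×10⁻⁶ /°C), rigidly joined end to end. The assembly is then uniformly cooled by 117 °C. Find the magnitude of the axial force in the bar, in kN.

With the walls removed the bar would change length by δ_free = Σ αᵢΔT Lᵢ = 16.4×10⁻⁶×117×750 + 26.6×10⁻⁶×117×350 + 22.3×10⁻⁶×117×575 = 4.029 mm.
The rigid supports impose zero overall length change; the single axial force P common to all segments must satisfy P Σ Lᵢ/(AᵢEᵢ) = δ_free.
Σ Lᵢ/(AᵢEᵢ) = 750/(1150×190×10³) + 350/(550×45×10³) + 575/(1975×69×10³) = 2.179×10⁻⁵ mm/N.
P = 4.029 / 2.179×10⁻⁵ = 184900 N = 184.9 kN, tensile.

P ≈ 185 kN (tensile)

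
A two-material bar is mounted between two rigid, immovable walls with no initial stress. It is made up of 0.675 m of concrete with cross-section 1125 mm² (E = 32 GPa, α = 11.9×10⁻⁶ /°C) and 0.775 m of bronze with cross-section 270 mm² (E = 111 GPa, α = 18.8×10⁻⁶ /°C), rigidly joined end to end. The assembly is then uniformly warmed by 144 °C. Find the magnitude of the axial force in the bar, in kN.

P ≈ 73 kN (compressive)

If the supports were absent, the total length change would be Σ αᵢΔT Lᵢ = 11.9×10⁻⁶×144×675 + 18.8×10⁻⁶×144×775 = 3.255 mm.
The rigid supports impose zero overall length change; the single axial force P common to all segments must satisfy P Σ Lᵢ/(AᵢEᵢ) = δ_free.
Σ Lᵢ/(AᵢEᵢ) = 675/(1125×32×10³) + 775/(270×111×10³) = 4.461×10⁻⁵ mm/N.
Hence P = δ_free / Σ(L/AE) = 3.255/4.461×10⁻⁵ = 72.96 kN (compressive).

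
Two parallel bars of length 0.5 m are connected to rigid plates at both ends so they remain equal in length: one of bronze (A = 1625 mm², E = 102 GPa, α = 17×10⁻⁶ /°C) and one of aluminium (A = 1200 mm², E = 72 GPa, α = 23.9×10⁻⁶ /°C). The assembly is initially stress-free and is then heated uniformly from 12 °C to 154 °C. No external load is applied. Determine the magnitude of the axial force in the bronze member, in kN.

P ≈ 55.6 kN (tensile in the bronze)

Both members must finish at the same length. With the larger α, the aluminium tends to over-expand; the plates restrain it, putting the aluminium in compression and the bronze in tension. With no external load the two internal forces are equal and opposite, magnitude P.
Equating the net (thermal + elastic) strains gives |α₁ − α₂|·ΔT = P·[1/(A₁E₁) + 1/(A₂E₂)].
|α₁ − α₂|·ΔT = 6.9×10⁻⁶ × 142 = 0.0009798.
1/(A₁E₁) + 1/(A₂E₂) = 1/(1625×102×10³) + 1/(1200×72×10³) = 1.761×10⁻⁸ N⁻¹.
So P = 0.0009798 / 1.761×10⁻⁸ = 55.65 kN.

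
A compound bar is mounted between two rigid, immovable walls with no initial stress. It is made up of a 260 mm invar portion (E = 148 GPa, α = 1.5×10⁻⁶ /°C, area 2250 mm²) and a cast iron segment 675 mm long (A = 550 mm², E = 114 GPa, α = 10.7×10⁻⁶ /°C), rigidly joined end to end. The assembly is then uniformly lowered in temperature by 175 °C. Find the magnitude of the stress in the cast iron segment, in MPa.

σ ≈ 210 MPa (tensile)

If the supports were absent, the total length change would be Σ αᵢΔT Lᵢ = 1.5×10⁻⁶×175×260 + 10.7×10⁻⁶×175×675 = 1.332 mm.
Since the ends are fixed, an axial force P builds up, equal in every segment, with P · Σ Lᵢ/(AᵢEᵢ) = δ_free.
The series flexibility is Σ Lᵢ/(AᵢEᵢ) = 260/(2250×148×10³) + 675/(550×114×10³) = 1.155×10⁻⁵ mm/N.
Hence P = δ_free / Σ(L/AE) = 1.332/1.155×10⁻⁵ = 115.4 kN (tensile).
σ_{cast iron} = P / A = 115400 / 550 = 209.8 MPa.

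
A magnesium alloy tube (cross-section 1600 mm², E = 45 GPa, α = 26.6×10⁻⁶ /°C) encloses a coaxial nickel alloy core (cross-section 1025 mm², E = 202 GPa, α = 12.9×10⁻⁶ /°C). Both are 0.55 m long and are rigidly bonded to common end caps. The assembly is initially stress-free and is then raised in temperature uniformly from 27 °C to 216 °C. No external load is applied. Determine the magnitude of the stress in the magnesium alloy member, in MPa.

σ ≈ 86.5 MPa (compressive)

The magnesium alloy has the larger α, so on heating it would change length more than the nickel alloy if both were free. The rigid plates force a common final length, so the magnesium alloy is put into compression and the nickel alloy into tension, with equal and opposite forces P (no external load).
Equating the net (thermal + elastic) strains gives |α₁ − α₂|·ΔT = P·[1/(A₁E₁) + 1/(A₂E₂)].
|α₁ − α₂|·ΔT = 13.7×10⁻⁶ × 189 = 0.002589.
1/(A₁E₁) + 1/(A₂E₂) = 1/(1600×45×10³) + 1/(1025×202×10³) = 1.872×10⁻⁸ N⁻¹.
P = 0.002589 / 1.872×10⁻⁸ = 138300 N = 138.3 kN.
σ_{magnesium alloy} = P/A₁ = 138300/1600 = 86.45 MPa, compressive.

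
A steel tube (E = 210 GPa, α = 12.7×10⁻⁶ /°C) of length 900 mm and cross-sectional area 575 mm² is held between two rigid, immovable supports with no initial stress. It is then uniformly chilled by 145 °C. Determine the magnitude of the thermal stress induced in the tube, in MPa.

Because both ends are immovable the net strain is zero, and the suppressed thermal strain is αΔT = 12.7×10⁻⁶ × 145 = 1841.5×10⁻⁶.
Hence σ = E·αΔT = 210×10³ × 1841.5×10⁻⁶ = 386.7 MPa, tensile.

σ ≈ 387 MPa (tensile)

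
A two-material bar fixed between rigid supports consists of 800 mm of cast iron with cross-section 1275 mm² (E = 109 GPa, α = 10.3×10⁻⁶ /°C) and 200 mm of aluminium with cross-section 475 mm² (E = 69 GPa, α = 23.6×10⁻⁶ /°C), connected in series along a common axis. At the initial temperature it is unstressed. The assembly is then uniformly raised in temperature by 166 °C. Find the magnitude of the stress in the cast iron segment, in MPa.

σ ≈ 142 MPa (compressive)

If the supports were absent, the total length change would be Σ αᵢΔT Lᵢ = 10.3×10⁻⁶×166×800 + 23.6×10⁻⁶×166×200 = 2.151 mm.
The rigid supports impose zero overall length change; the single axial force P common to all segments must satisfy P Σ Lᵢ/(AᵢEᵢ) = δ_free.
Σ Lᵢ/(AᵢEᵢ) = 800/(1275×109×10³) + 200/(475×69×10³) = 1.186×10⁻⁵ mm/N.
So P = 2.151 / 1.186×10⁻⁵ = 181.4 kN, compressive.
σ_{cast iron} = P / A = 181400 / 1275 = 142.3 MPa.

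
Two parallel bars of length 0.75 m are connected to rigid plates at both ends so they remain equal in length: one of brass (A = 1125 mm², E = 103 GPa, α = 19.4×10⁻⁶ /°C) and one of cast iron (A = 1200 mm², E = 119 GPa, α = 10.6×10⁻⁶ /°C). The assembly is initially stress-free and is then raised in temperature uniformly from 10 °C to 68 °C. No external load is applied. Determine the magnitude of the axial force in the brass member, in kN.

Equilibrium of a rigid end plate with no external load gives equal and opposite internal forces ±P in the two members. Since α_{brass} > α_{cast iron}, heating drives the brass into compression and the cast iron into tension.
Equating the net (thermal + elastic) strains gives |α₁ − α₂|·ΔT = P·[1/(A₁E₁) + 1/(A₂E₂)].
|α₁ − α₂|·ΔT = 8.8×10⁻⁶ × 58 = 0.0005104.
1/(A₁E₁) + 1/(A₂E₂) = 1/(1125×103×10³) + 1/(1200×119×10³) = 1.563×10⁻⁸ N⁻¹.
P = 0.0005104 / 1.563×10⁻⁸ = 32650 N = 32.65 kN.

P ≈ 32.6 kN (compressive in the brass)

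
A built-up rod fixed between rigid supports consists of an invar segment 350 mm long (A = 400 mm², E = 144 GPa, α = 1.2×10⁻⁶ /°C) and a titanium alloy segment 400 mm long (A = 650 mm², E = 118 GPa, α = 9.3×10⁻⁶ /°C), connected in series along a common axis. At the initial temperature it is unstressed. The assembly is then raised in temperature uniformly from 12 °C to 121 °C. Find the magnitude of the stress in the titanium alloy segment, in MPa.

If the supports were absent, the total length change would be Σ αᵢΔT Lᵢ = 1.2×10⁻⁶×109×350 + 9.3×10⁻⁶×109×400 = 0.4513 mm.
The rigid supports impose zero overall length change; the single axial force P common to all segments must satisfy P Σ Lᵢ/(AᵢEᵢ) = δ_free.
Σ Lᵢ/(AᵢEᵢ) = 350/(400×144×10³) + 400/(650×118×10³) = 1.129×10⁻⁵ mm/N.
P = 0.4513 / 1.129×10⁻⁵ = 39960 N = 39.96 kN, compressive.
σ_{titanium alloy} = P / A = 39960 / 650 = 61.48 MPa.

σ ≈ 61.5 MPa (compressive)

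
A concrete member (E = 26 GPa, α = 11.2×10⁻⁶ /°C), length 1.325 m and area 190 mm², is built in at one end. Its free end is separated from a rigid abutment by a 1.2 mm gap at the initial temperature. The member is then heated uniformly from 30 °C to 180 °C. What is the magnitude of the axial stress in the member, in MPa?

Unrestrained expansion: δ_free = αΔT L = 11.2×10⁻⁶ × 150 × 1325 = 2.226 mm.
The gap closes (δ_free > 1.2 mm) and the wall then resists a further 2.226 − 1.2 = 1.026 mm of expansion.
That suppressed elongation corresponds to σ = E·Δ/L = 26×10³ × 1.026/1325 = 20.13 MPa.

σ ≈ 20.1 MPa (compressive)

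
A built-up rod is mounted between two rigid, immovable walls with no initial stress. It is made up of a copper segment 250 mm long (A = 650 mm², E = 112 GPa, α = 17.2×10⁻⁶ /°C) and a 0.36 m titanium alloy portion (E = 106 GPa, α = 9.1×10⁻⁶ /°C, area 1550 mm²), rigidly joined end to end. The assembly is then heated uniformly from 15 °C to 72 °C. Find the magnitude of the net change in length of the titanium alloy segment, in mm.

If the supports were absent, the total length change would be Σ αᵢΔT Lᵢ = 17.2×10⁻⁶×57×250 + 9.1×10⁻⁶×57×360 = 0.4318 mm.
The walls prevent any net length change, so an axial force P (same in every segment) develops. Compatibility: P · Σ Lᵢ/(AᵢEᵢ) = δ_free.
The series flexibility is Σ Lᵢ/(AᵢEᵢ) = 250/(650×112×10³) + 360/(1550×106×10³) = 5.625×10⁻⁶ mm/N.
So P = 0.4318 / 5.625×10⁻⁶ = 76.77 kN, compressive.
For the titanium alloy segment, free thermal change = 9.1×10⁻⁶×57×360 = 0.1867 mm and elastic change from P = 76770×360/(1550×106×10³) = 0.1682 mm; these oppose, so the net change is 0.0185 mm (segment lengthens).

|ΔL| ≈ 0.0185 mm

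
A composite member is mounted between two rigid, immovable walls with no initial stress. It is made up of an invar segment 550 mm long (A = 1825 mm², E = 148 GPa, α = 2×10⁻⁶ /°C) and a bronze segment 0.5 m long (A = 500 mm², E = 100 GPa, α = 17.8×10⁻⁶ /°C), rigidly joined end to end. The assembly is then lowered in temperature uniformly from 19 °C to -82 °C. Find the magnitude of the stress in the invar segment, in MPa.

With the walls removed the bar would change length by δ_free = Σ αᵢΔT Lᵢ = 2×10⁻⁶×101×550 + 17.8×10⁻⁶×101×500 = 1.01 mm.
Since the ends are fixed, an axial force P builds up, equal in every segment, with P · Σ Lᵢ/(AᵢEᵢ) = δ_free.
The series flexibility is Σ Lᵢ/(AᵢEᵢ) = 550/(1825×148×10³) + 500/(500×100×10³) = 1.204×10⁻⁵ mm/N.
Hence P = δ_free / Σ(L/AE) = 1.01/1.204×10⁻⁵ = 83.91 kN (tensile).
σ_{invar} = P / A = 83910 / 1825 = 45.98 MPa.

σ ≈ 46 MPa (tensile)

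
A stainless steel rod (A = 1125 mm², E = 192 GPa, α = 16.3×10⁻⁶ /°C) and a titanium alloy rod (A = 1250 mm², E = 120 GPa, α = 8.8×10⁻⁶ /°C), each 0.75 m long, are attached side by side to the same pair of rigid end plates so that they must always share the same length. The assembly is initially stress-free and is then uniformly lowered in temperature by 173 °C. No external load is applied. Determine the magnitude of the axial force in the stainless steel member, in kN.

Both members must finish at the same length. With the larger α, the stainless steel tends to over-contract; the plates restrain it, putting the stainless steel in tension and the titanium alloy in compression. With no external load the two internal forces are equal and opposite, magnitude P.
Compatibility of the two members (thermal + elastic change equal): (α₁ − α₂)ΔT = P·[1/(A₁E₁) + 1/(A₂E₂)].
|α₁ − α₂|·ΔT = 7.5×10⁻⁶ × 173 = 0.001297.
1/(A₁E₁) + 1/(A₂E₂) = 1/(1125×192×10³) + 1/(1250×120×10³) = 1.13×10⁻⁸ N⁻¹.
P = 0.001297 / 1.13×10⁻⁸ = 114900 N = 114.9 kN.

P ≈ 115 kN (tensile in the stainless steel)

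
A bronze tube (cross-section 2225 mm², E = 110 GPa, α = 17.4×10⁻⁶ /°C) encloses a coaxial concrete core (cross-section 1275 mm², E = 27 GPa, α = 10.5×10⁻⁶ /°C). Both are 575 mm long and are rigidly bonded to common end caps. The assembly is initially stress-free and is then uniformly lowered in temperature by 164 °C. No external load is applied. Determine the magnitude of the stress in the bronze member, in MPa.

σ ≈ 15.3 MPa (tensile)

The bronze has the larger α, so on cooling it would change length more than the concrete if both were free. The rigid plates force a common final length, so the bronze is put into tension and the concrete into compression, with equal and opposite forces P (no external load).
Compatibility of the two members (thermal + elastic change equal): (α₁ − α₂)ΔT = P·[1/(A₁E₁) + 1/(A₂E₂)].
|α₁ − α₂|·ΔT = 6.9×10⁻⁶ × 164 = 0.001132.
1/(A₁E₁) + 1/(A₂E₂) = 1/(2225×110×10³) + 1/(1275×27×10³) = 3.313×10⁻⁸ N⁻¹.
P = 0.001132 / 3.313×10⁻⁸ = 34150 N = 34.15 kN.
σ_{bronze} = P/A₁ = 34150/2225 = 15.35 MPa, tensile.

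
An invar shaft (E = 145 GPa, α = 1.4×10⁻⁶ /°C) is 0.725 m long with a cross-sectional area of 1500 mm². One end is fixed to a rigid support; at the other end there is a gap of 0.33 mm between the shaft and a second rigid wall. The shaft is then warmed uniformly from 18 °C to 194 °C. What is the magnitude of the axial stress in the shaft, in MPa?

σ ≈ 0 MPa

If the wall were absent the shaft would grow by αΔT L = 1.4×10⁻⁶ × 176 × 725 = 0.1786 mm.
This is smaller than the 0.33 mm clearance, so the shaft expands freely without reaching the stop — the stress is zero.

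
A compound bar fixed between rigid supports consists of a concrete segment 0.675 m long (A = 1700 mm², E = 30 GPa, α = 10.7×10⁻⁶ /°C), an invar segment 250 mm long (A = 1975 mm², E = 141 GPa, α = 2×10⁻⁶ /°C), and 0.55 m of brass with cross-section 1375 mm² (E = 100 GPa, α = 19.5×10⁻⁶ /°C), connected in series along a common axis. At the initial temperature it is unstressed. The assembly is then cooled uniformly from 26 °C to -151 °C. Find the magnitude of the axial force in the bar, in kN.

P ≈ 180 kN (tensile)

If the supports were absent, the total length change would be Σ αᵢΔT Lᵢ = 10.7×10⁻⁶×177×675 + 2×10⁻⁶×177×250 + 19.5×10⁻⁶×177×550 = 3.265 mm.
The rigid supports impose zero overall length change; the single axial force P common to all segments must satisfy P Σ Lᵢ/(AᵢEᵢ) = δ_free.
The series flexibility is Σ Lᵢ/(AᵢEᵢ) = 675/(1700×30×10³) + 250/(1975×141×10³) + 550/(1375×100×10³) = 1.813×10⁻⁵ mm/N.
So P = 3.265 / 1.813×10⁻⁵ = 180.1 kN, tensile.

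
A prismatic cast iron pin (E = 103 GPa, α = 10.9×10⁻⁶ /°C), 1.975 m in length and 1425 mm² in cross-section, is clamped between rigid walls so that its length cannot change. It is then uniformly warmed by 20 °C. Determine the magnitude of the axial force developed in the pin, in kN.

The ends cannot move, so σ = EαΔT = 103×10³ × 10.9×10⁻⁶ × 20 = 22.45 MPa.
Then P = σA = 22.45 × 1425 mm² = 32 kN, compressive.

P ≈ 32 kN (compressive)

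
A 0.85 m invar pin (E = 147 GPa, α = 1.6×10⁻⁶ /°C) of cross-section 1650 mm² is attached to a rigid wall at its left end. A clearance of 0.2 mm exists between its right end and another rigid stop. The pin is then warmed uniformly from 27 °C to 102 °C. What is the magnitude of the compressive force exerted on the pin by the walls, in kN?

P ≈ 0 kN

Unrestrained expansion: δ_free = αΔT L = 1.6×10⁻⁶ × 75 × 850 = 0.102 mm.
Since δ_free = 0.102 mm is less than the 0.2 mm gap, the pin never touches the wall. No axial force develops.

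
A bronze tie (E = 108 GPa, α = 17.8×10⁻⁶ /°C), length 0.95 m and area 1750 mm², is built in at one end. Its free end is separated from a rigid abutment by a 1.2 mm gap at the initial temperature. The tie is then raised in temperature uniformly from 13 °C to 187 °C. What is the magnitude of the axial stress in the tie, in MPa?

Free thermal elongation = αΔT L = 17.8×10⁻⁶ × 174 × 950 = 2.942 mm.
The gap closes (δ_free > 1.2 mm) and the wall then resists a further 2.942 − 1.2 = 1.742 mm of expansion.
That suppressed elongation corresponds to σ = E·Δ/L = 108×10³ × 1.742/950 = 198.1 MPa.

σ ≈ 198 MPa (compressive)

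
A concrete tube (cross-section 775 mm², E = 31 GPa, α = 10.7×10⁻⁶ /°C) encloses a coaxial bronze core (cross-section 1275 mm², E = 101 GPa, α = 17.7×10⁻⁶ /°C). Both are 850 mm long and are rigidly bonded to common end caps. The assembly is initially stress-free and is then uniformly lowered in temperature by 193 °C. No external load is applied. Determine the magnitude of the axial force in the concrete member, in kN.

The bronze has the larger α, so on cooling it would change length more than the concrete if both were free. The rigid plates force a common final length, so the bronze is put into tension and the concrete into compression, with equal and opposite forces P (no external load).
Equating the net (thermal + elastic) strains gives |α₁ − α₂|·ΔT = P·[1/(A₁E₁) + 1/(A₂E₂)].
|α₁ − α₂|·ΔT = 7×10⁻⁶ × 193 = 0.001351.
1/(A₁E₁) + 1/(A₂E₂) = 1/(775×31×10³) + 1/(1275×101×10³) = 4.939×10⁻⁸ N⁻¹.
P = 0.001351 / 4.939×10⁻⁸ = 27350 N = 27.35 kN.

P ≈ 27.4 kN (compressive in the concrete)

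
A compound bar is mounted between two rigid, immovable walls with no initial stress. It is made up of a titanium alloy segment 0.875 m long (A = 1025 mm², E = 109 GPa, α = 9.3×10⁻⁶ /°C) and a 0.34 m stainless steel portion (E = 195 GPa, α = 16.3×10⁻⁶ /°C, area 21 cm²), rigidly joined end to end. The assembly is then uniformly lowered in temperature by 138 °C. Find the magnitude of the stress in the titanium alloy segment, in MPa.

If the supports were absent, the total length change would be Σ αᵢΔT Lᵢ = 9.3×10⁻⁶×138×875 + 16.3×10⁻⁶×138×340 = 1.888 mm.
Since the ends are fixed, an axial force P builds up, equal in every segment, with P · Σ Lᵢ/(AᵢEᵢ) = δ_free.
The series flexibility is Σ Lᵢ/(AᵢEᵢ) = 875/(1025×109×10³) + 340/(2100×195×10³) = 8.662×10⁻⁶ mm/N.
Hence P = δ_free / Σ(L/AE) = 1.888/8.662×10⁻⁶ = 217.9 kN (tensile).
σ_{titanium alloy} = P / A = 217900 / 1025 = 212.6 MPa.

σ ≈ 213 MPa (tensile)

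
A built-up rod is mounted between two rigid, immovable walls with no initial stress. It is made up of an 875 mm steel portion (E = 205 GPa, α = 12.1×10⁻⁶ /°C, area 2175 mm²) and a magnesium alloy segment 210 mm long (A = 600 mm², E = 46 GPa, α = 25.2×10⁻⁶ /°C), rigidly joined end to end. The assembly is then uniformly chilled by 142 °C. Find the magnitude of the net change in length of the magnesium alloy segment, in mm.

|ΔL| ≈ 1.04 mm

If the supports were absent, the total length change would be Σ αᵢΔT Lᵢ = 12.1×10⁻⁶×142×875 + 25.2×10⁻⁶×142×210 = 2.255 mm.
The rigid supports impose zero overall length change; the single axial force P common to all segments must satisfy P Σ Lᵢ/(AᵢEᵢ) = δ_free.
Σ Lᵢ/(AᵢEᵢ) = 875/(2175×205×10³) + 210/(600×46×10³) = 9.571×10⁻⁶ mm/N.
So P = 2.255 / 9.571×10⁻⁶ = 235.6 kN, tensile.
For the magnesium alloy segment, free thermal change = 25.2×10⁻⁶×142×210 = 0.7515 mm and elastic change from P = 235600×210/(600×46×10³) = 1.793 mm; these oppose, so the net change is 1.04 mm (segment lengthens).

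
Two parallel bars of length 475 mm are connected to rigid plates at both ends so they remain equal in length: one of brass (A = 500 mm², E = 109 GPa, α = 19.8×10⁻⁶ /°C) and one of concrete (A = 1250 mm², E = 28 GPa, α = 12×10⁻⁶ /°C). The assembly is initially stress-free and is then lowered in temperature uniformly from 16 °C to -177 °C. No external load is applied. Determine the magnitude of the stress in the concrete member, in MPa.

Equilibrium of a rigid end plate with no external load gives equal and opposite internal forces ±P in the two members. Since α_{brass} > α_{concrete}, cooling drives the brass into tension and the concrete into compression.
Setting the final lengths equal and cancelling L: (α₁ − α₂)ΔT = P/(A₁E₁) + P/(A₂E₂).
|α₁ − α₂|·ΔT = 7.8×10⁻⁶ × 193 = 0.001505.
1/(A₁E₁) + 1/(A₂E₂) = 1/(500×109×10³) + 1/(1250×28×10³) = 4.692×10⁻⁸ N⁻¹.
So P = 0.001505 / 4.692×10⁻⁸ = 32.08 kN.
σ_{concrete} = P/A₂ = 32080/1250 = 25.67 MPa, compressive.

σ ≈ 25.7 MPa (compressive)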